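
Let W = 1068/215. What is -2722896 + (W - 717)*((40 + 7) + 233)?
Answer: -125657400/43 ≈ -2.9223e+6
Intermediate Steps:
W = 1068/215 (W = 1068*(1/215) = 1068/215 ≈ 4.9674)
-2722896 + (W - 717)*((40 + 7) + 233) = -2722896 + (1068/215 - 717)*((40 + 7) + 233) = -2722896 - 153087*(47 + 233)/215 = -2722896 - 153087/215*280 = -2722896 - 8572872/43 = -125657400/43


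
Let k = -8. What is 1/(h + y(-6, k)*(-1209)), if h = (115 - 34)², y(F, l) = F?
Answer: 1/13815 ≈ 7.2385e-5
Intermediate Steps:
h = 6561 (h = 81² = 6561)
1/(h + y(-6, k)*(-1209)) = 1/(6561 - 6*(-1209)) = 1/(6561 + 7254) = 1/13815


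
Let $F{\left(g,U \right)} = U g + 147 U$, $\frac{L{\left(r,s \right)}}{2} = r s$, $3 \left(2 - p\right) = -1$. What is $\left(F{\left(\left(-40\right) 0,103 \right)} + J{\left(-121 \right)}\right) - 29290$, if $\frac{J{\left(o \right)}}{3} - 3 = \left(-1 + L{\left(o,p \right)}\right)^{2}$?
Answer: $\frac{2837389}{3} \approx 9.458 \cdot 10^{5}$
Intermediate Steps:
$p = \frac{7}{3}$ ($p = 2 - - \frac{1}{3} = 2 + \frac{1}{3} = \frac{7}{3} \approx 2.3333$)
$L{\left(r,s \right)} = 2 r s$
$F{\left(g,U \right)} = 147 U + U g$
$J{\left(o \right)} = 9 + 3 \left(-1 + \frac{14 o}{3}\right)^{2}$ ($J{\left(o \right)} = 9 + 3 \left(-1 + 2 o \frac{7}{3}\right)^{2} = 9 + 3 \left(-1 + \frac{14 o}{3}\right)^{2}$)
$\left(F{\left(\left(-40\right) 0,103 \right)} + J{\left(-121 \right)}\right) - 29290 = \left(103 \left(147 - 0\right) + \left(9 + \frac{\left(-3 + 14 \left(-121\right)\right)^{2}}{3}\right)\right) - 29290 = \left(103 \left(147 + 0\right) + \left(9 + \frac{\left(-3 - 1694\right)^{2}}{3}\right)\right) - 29290 = \left(103 \cdot 147 + \left(9 + \frac{\left(-1697\right)^{2}}{3}\right)\right) - 29290 = \left(15141 + \left(9 + \frac{1}{3} \cdot 2879809\right)\right) - 29290 = \left(15141 + \left(9 + \frac{2879809}{3}\right)\right) - 29290 = \left(15141 + \frac{2879836}{3}\right) - 29290 = \frac{2925259}{3} - 29290 = \frac{2837389}{3}$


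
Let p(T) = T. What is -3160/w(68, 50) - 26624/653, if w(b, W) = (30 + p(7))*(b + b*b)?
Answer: -1156024094/28340853 ≈ -40.790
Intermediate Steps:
w(b, W) = 37*b + 37*b**2 (w(b, W) = (30 + 7)*(b + b*b) = 37*(b + b**2) = 37*b + 37*b**2)
-3160/w(68, 50) - 26624/653 = -3160*1/(2516*(1 + 68)) - 26624/653 = -3160/(37*68*69) - 26624*1/653 = -3160/173604 - 26624/653 = -3160*1/173604 - 26624/653 = -790/43401 - 26624/653 = -1156024094/28340853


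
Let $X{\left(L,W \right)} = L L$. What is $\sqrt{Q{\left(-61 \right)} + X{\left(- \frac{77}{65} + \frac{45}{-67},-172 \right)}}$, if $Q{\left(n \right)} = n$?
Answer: $\frac{i \sqrt{1091576469}}{4355} \approx 7.5865 i$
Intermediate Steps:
$X{\left(L,W \right)} = L^{2}$
$\sqrt{Q{\left(-61 \right)} + X{\left(- \frac{77}{65} + \frac{45}{-67},-172 \right)}} = \sqrt{-61 + \left(- \frac{77}{65} + \frac{45}{-67}\right)^{2}} = \sqrt{-61 + \left(\left(-77\right) \frac{1}{65} + 45 \left(- \frac{1}{67}\right)\right)^{2}} = \sqrt{-61 + \left(- \frac{77}{65} - \frac{45}{67}\right)^{2}} = \sqrt{-61 + \left(- \frac{8084}{4355}\right)^{2}} = \sqrt{-61 + \frac{65351056}{18966025}} = \sqrt{- \frac{1091576469}{18966025}} = \frac{i \sqrt{1091576469}}{4355}$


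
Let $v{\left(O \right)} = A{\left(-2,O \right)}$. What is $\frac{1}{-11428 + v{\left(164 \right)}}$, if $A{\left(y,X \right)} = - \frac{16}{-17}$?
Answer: $- \frac{17}{194260} \approx -8.7512 \cdot 10^{-5}$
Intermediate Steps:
$A{\left(y,X \right)} = \frac{16}{17}$ ($A{\left(y,X \right)} = \left(-16\right) \left(- \frac{1}{17}\right) = \frac{16}{17}$)
$v{\left(O \right)} = \frac{16}{17}$
$\frac{1}{-11428 + v{\left(164 \right)}} = \frac{1}{-11428 + \frac{16}{17}} = \frac{1}{- \frac{194260}{17}} = - \frac{17}{194260}$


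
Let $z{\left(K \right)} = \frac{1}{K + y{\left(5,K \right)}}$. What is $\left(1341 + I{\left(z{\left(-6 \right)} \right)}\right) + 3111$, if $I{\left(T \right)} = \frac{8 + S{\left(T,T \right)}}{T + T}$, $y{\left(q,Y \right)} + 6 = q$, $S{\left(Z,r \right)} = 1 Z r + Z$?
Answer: $\frac{30971}{7} \approx 4424.4$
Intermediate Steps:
$S{\left(Z,r \right)} = Z + Z r$ ($S{\left(Z,r \right)} = Z r + Z = Z + Z r$)
$y{\left(q,Y \right)} = -6 + q$
$z{\left(K \right)} = \frac{1}{-1 + K}$ ($z{\left(K \right)} = \frac{1}{K + \left(-6 + 5\right)} = \frac{1}{K - 1} = \frac{1}{-1 + K}$)
$I{\left(T \right)} = \frac{8 + T \left(1 + T\right)}{2 T}$ ($I{\left(T \right)} = \frac{8 + T \left(1 + T\right)}{T + T} = \frac{8 + T \left(1 + T\right)}{2 T}$)
$\left(1341 + I{\left(z{\left(-6 \right)} \right)}\right) + 3111 = \left(1341 + \frac{8 + \frac{1 + \frac{1}{-1 - 6}}{-1 - 6}}{2 \frac{1}{-1 - 6}}\right) + 3111 = \left(1341 + \frac{8 + \frac{1 + \frac{1}{-7}}{-7}}{2 \frac{1}{-7}}\right) + 3111 = \left(1341 + \frac{8 - \frac{1 - \frac{1}{7}}{7}}{2 \left(- \frac{1}{7}\right)}\right) + 3111 = \left(1341 + \frac{1}{2} \left(-7\right) \left(8 - \frac{6}{49}\right)\right) + 3111 = \left(1341 + \frac{1}{2} \left(-7\right) \frac{386}{49}\right) + 3111 = \left(1341 - \frac{193}{7}\right) + 3111 = \frac{9194}{7} + 3111 = \frac{30971}{7}$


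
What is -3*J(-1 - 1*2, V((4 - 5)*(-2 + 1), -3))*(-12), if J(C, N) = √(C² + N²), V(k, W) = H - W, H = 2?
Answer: 36*√34 ≈ 209.91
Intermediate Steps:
V(k, W) = 2 - W
-3*J(-1 - 1*2, V((4 - 5)*(-2 + 1), -3))*(-12) = -3*√((-1 - 1*2)² + (2 - 1*(-3))²)*(-12) = -3*√((-1 - 2)² + (2 + 3)²)*(-12) = -3*√((-3)² + 5²)*(-12) = -3*√(9 + 25)*(-12) = -3*√34*(-12) = 36*√34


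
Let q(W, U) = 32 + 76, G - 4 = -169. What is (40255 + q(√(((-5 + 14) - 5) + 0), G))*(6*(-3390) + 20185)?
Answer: -6256265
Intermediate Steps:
G = -165 (G = 4 - 169 = -165)
q(W, U) = 108
(40255 + q(√(((-5 + 14) - 5) + 0), G))*(6*(-3390) + 20185) = (40255 + 108)*(6*(-3390) + 20185) = 40363*(-20340 + 20185) = 40363*(-155) = -6256265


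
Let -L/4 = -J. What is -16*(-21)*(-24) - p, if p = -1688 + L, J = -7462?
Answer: 23472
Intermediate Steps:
L = -29848 (L = -(-4)*(-7462) = -4*7462 = -29848)
p = -31536 (p = -1688 - 29848 = -31536)
-16*(-21)*(-24) - p = -16*(-21)*(-24) - 1*(-31536) = 336*(-24) + 31536 = -8064 + 31536 = 23472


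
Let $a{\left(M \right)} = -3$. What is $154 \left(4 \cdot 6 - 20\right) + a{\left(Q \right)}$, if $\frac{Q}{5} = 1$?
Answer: $613$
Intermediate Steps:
$Q = 5$ ($Q = 5 \cdot 1 = 5$)
$154 \left(4 \cdot 6 - 20\right) + a{\left(Q \right)} = 154 \left(4 \cdot 6 - 20\right) - 3 = 154 \left(24 - 20\right) - 3 = 154 \cdot 4 - 3 = 616 - 3 = 613$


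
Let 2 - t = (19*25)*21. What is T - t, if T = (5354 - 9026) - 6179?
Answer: 122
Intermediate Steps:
t = -9973 (t = 2 - 19*25*21 = 2 - 475*21 = 2 - 1*9975 = 2 - 9975 = -9973)
T = -9851 (T = -3672 - 6179 = -9851)
T - t = -9851 - 1*(-9973) = -9851 + 9973 = 122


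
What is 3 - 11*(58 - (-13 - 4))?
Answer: -822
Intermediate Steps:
3 - 11*(58 - (-13 - 4)) = 3 - 11*(58 - 1*(-17)) = 3 - 11*(58 + 17) = 3 - 11*75 = 3 - 825 = -822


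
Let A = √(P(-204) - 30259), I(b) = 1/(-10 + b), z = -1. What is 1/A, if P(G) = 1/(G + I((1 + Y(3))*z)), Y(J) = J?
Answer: -I*√27443064921/28816659 ≈ -0.0057487*I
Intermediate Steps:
P(G) = 1/(-1/14 + G) (P(G) = 1/(G + 1/(-10 + (1 + 3)*(-1))) = 1/(G + 1/(-10 + 4*(-1))) = 1/(G + 1/(-10 - 4)) = 1/(G + 1/(-14)) = 1/(G - 1/14) = 1/(-1/14 + G))
A = 3*I*√27443064921/2857 (A = √(14/(-1 + 14*(-204)) - 30259) = √(14/(-1 - 2856) - 30259) = √(14/(-2857) - 30259) = √(14*(-1/2857) - 30259) = √(-14/2857 - 30259) = √(-86449977/2857) = 3*I*√27443064921/2857 ≈ 173.95*I)
1/A = 1/(3*I*√27443064921/2857) = -I*√27443064921/28816659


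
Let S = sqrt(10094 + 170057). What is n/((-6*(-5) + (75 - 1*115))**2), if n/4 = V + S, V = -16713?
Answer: -16713/25 + sqrt(180151)/25 ≈ -651.54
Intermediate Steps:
S = sqrt(180151) ≈ 424.44
n = -66852 + 4*sqrt(180151) (n = 4*(-16713 + sqrt(180151)) = -66852 + 4*sqrt(180151) ≈ -65154.)
n/((-6*(-5) + (75 - 1*115))**2) = (-66852 + 4*sqrt(180151))/((-6*(-5) + (75 - 1*115))**2) = (-66852 + 4*sqrt(180151))/((30 + (75 - 115))**2) = (-66852 + 4*sqrt(180151))/((30 - 40)**2) = (-66852 + 4*sqrt(180151))/((-10)**2) = (-66852 + 4*sqrt(180151))/100 = (-66852 + 4*sqrt(180151))*(1/100) = -16713/25 + sqrt(180151)/25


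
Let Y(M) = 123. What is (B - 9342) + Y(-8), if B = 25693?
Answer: 16474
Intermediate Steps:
(B - 9342) + Y(-8) = (25693 - 9342) + 123 = 16351 + 123 = 16474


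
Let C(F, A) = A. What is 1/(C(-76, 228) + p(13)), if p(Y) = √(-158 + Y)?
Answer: 228/52129 - I*√145/52129 ≈ 0.0043738 - 0.000231*I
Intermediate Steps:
1/(C(-76, 228) + p(13)) = 1/(228 + √(-158 + 13)) = 1/(228 + √(-145)) = 1/(228 + I*√145)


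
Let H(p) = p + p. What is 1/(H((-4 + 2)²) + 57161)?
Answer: 1/57169 ≈ 1.7492e-5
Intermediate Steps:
H(p) = 2*p
1/(H((-4 + 2)²) + 57161) = 1/(2*(-4 + 2)² + 57161) = 1/(2*(-2)² + 57161) = 1/(2*4 + 57161) = 1/(8 + 57161) = 1/57169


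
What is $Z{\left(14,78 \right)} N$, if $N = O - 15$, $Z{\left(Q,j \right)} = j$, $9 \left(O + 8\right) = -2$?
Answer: $- \frac{5434}{3} \approx -1811.3$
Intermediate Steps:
$O = - \frac{74}{9}$ ($O = -8 + \frac{1}{9} \left(-2\right) = -8 - \frac{2}{9} = - \frac{74}{9} \approx -8.2222$)
$N = - \frac{209}{9}$ ($N = - \frac{74}{9} - 15 = - \frac{209}{9} \approx -23.222$)
$Z{\left(14,78 \right)} N = 78 \left(- \frac{209}{9}\right) = - \frac{5434}{3}$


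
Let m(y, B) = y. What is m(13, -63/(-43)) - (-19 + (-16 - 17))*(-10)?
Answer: -507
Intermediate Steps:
m(13, -63/(-43)) - (-19 + (-16 - 17))*(-10) = 13 - (-19 + (-16 - 17))*(-10) = 13 - (-19 - 33)*(-10) = 13 - (-52)*(-10) = 13 - 1*520 = 13 - 520 = -507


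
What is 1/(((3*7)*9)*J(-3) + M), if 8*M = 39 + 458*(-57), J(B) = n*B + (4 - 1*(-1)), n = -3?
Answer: -8/4899 ≈ -0.0016330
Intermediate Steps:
J(B) = 5 - 3*B (J(B) = -3*B + (4 - 1*(-1)) = -3*B + (4 + 1) = -3*B + 5 = 5 - 3*B)
M = -26067/8 (M = (39 + 458*(-57))/8 = (39 - 26106)/8 = (⅛)*(-26067) = -26067/8 ≈ -3258.4)
1/(((3*7)*9)*J(-3) + M) = 1/(((3*7)*9)*(5 - 3*(-3)) - 26067/8) = 1/((21*9)*(5 + 9) - 26067/8) = 1/(189*14 - 26067/8) = 1/(2646 - 26067/8) = 1/(-4899/8) = -8/4899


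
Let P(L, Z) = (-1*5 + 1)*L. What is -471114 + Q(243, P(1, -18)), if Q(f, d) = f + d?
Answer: -470875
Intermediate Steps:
P(L, Z) = -4*L (P(L, Z) = (-5 + 1)*L = -4*L)
Q(f, d) = d + f
-471114 + Q(243, P(1, -18)) = -471114 + (-4*1 + 243) = -471114 + (-4 + 243) = -471114 + 239 = -470875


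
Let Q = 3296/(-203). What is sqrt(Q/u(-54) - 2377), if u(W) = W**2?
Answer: I*sqrt(71408482369)/5481 ≈ 48.755*I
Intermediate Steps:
Q = -3296/203 (Q = 3296*(-1/203) = -3296/203 ≈ -16.236)
sqrt(Q/u(-54) - 2377) = sqrt(-3296/(203*((-54)**2)) - 2377) = sqrt(-3296/203/2916 - 2377) = sqrt(-3296/203*1/2916 - 2377) = sqrt(-824/147987 - 2377) = sqrt(-351765923/147987) = I*sqrt(71408482369)/5481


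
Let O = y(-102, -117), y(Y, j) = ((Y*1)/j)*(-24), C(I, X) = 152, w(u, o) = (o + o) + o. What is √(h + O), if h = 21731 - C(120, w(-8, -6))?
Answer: √3643315/13 ≈ 146.83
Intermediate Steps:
w(u, o) = 3*o (w(u, o) = 2*o + o = 3*o)
y(Y, j) = -24*Y/j (y(Y, j) = (Y/j)*(-24) = -24*Y/j)
h = 21579 (h = 21731 - 1*152 = 21731 - 152 = 21579)
O = -272/13 (O = -24*(-102)/(-117) = -24*(-102)*(-1/117) = -272/13 ≈ -20.923)
√(h + O) = √(21579 - 272/13) = √(280255/13) = √3643315/13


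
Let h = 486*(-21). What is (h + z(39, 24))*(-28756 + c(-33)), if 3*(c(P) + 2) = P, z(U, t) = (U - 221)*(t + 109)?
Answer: 989998828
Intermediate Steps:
z(U, t) = (-221 + U)*(109 + t)
c(P) = -2 + P/3
h = -10206
(h + z(39, 24))*(-28756 + c(-33)) = (-10206 + (-24089 - 221*24 + 109*39 + 39*24))*(-28756 + (-2 + (⅓)*(-33))) = (-10206 + (-24089 - 5304 + 4251 + 936))*(-28756 + (-2 - 11)) = (-10206 - 24206)*(-28756 - 13) = -34412*(-28769) = 989998828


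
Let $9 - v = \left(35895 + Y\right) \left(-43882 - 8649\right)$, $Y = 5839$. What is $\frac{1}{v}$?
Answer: $\frac{1}{2192328763} \approx 4.5614 \cdot 10^{-10}$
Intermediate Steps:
$v = 2192328763$ ($v = 9 - \left(35895 + 5839\right) \left(-43882 - 8649\right) = 9 - 41734 \left(-52531\right) = 9 - -2192328754 = 9 + 2192328754 = 2192328763$)
$\frac{1}{v} = \frac{1}{2192328763}$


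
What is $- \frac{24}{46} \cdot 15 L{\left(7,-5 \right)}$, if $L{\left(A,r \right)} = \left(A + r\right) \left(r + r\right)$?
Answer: $\frac{3600}{23} \approx 156.52$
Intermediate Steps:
$L{\left(A,r \right)} = 2 r \left(A + r\right)$ ($L{\left(A,r \right)} = \left(A + r\right) 2 r = 2 r \left(A + r\right)$)
$- \frac{24}{46} \cdot 15 L{\left(7,-5 \right)} = - \frac{24}{46} \cdot 15 \cdot 2 \left(-5\right) \left(7 - 5\right) = \left(-24\right) \frac{1}{46} \cdot 15 \cdot 2 \left(-5\right) 2 = \left(- \frac{12}{23}\right) 15 \left(-20\right) = \left(- \frac{180}{23}\right) \left(-20\right) = \frac{3600}{23}$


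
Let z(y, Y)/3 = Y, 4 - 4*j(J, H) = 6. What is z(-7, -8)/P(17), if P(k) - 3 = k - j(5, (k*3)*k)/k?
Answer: -272/227 ≈ -1.1982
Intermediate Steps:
j(J, H) = -½ (j(J, H) = 1 - ¼*6 = 1 - 3/2 = -½)
z(y, Y) = 3*Y
P(k) = 3 + k + 1/(2*k) (P(k) = 3 + (k - (-1)/(2*k)) = 3 + (k + 1/(2*k)) = 3 + k + 1/(2*k))
z(-7, -8)/P(17) = (3*(-8))/(3 + 17 + (½)/17) = -24/(3 + 17 + (½)*(1/17)) = -24/(3 + 17 + 1/34) = -24/681/34 = -24*34/681 = -272/227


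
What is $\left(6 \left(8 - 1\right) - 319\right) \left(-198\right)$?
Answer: $54846$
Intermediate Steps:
$\left(6 \left(8 - 1\right) - 319\right) \left(-198\right) = \left(6 \cdot 7 - 319\right) \left(-198\right) = \left(42 - 319\right) \left(-198\right) = \left(-277\right) \left(-198\right) = 54846$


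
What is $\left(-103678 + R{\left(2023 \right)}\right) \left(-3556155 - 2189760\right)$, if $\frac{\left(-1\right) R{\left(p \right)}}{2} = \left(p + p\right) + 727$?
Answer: $650575479960$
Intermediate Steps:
$R{\left(p \right)} = -1454 - 4 p$ ($R{\left(p \right)} = - 2 \left(\left(p + p\right) + 727\right) = - 2 \left(2 p + 727\right) = - 2 \left(727 + 2 p\right) = -1454 - 4 p$)
$\left(-103678 + R{\left(2023 \right)}\right) \left(-3556155 - 2189760\right) = \left(-103678 - 9546\right) \left(-3556155 - 2189760\right) = \left(-103678 - 9546\right) \left(-5745915\right) = \left(-113224\right) \left(-5745915\right) = 650575479960$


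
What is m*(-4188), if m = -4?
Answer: 16752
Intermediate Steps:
m*(-4188) = -4*(-4188) = 16752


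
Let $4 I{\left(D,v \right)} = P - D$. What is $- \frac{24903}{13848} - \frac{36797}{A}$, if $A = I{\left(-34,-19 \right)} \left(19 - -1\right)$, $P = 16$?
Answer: $- \frac{85965101}{577000} \approx -148.99$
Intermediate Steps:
$I{\left(D,v \right)} = 4 - \frac{D}{4}$ ($I{\left(D,v \right)} = \frac{16 - D}{4} = 4 - \frac{D}{4}$)
$A = 250$ ($A = \left(4 - - \frac{17}{2}\right) \left(19 - -1\right) = \left(4 + \frac{17}{2}\right) \left(19 + 1\right) = \frac{25}{2} \cdot 20 = 250$)
$- \frac{24903}{13848} - \frac{36797}{A} = - \frac{24903}{13848} - \frac{36797}{250} = \left(-24903\right) \frac{1}{13848} - \frac{36797}{250} = - \frac{8301}{4616} - \frac{36797}{250} = - \frac{85965101}{577000}$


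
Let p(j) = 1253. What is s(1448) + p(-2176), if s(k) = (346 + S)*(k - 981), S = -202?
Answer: 68501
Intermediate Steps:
s(k) = -141264 + 144*k (s(k) = (346 - 202)*(k - 981) = 144*(-981 + k) = -141264 + 144*k)
s(1448) + p(-2176) = (-141264 + 144*1448) + 1253 = (-141264 + 208512) + 1253 = 67248 + 1253 = 68501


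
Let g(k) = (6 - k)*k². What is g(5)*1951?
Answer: 48775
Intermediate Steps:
g(k) = k²*(6 - k)
g(5)*1951 = (5²*(6 - 1*5))*1951 = (25*(6 - 5))*1951 = (25*1)*1951 = 25*1951 = 48775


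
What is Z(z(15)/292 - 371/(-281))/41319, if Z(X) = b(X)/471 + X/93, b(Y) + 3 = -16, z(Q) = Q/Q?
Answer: -31276387/49501866491388 ≈ -6.3182e-7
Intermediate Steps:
z(Q) = 1
b(Y) = -19 (b(Y) = -3 - 16 = -19)
Z(X) = -19/471 + X/93
Z(z(15)/292 - 371/(-281))/41319 = (-19/471 + (1/292 - 371/(-281))/93)/41319 = (-19/471 + (1*(1/292) - 371*(-1/281))/93)*(1/41319) = (-19/471 + (1/292 + 371/281)/93)*(1/41319) = (-19/471 + (1/93)*(108613/82052))*(1/41319) = (-19/471 + 108613/7630836)*(1/41319) = -31276387/1198041252*1/41319 = -31276387/49501866491388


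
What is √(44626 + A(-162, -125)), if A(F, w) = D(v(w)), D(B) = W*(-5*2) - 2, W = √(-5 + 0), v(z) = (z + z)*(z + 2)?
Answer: √(44624 - 10*I*√5) ≈ 211.24 - 0.0529*I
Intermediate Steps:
v(z) = 2*z*(2 + z) (v(z) = (2*z)*(2 + z) = 2*z*(2 + z))
W = I*√5 (W = √(-5) = I*√5 ≈ 2.2361*I)
D(B) = -2 - 10*I*√5 (D(B) = (I*√5)*(-5*2) - 2 = (I*√5)*(-10) - 2 = -10*I*√5 - 2 = -2 - 10*I*√5)
A(F, w) = -2 - 10*I*√5
√(44626 + A(-162, -125)) = √(44626 + (-2 - 10*I*√5)) = √(44624 - 10*I*√5)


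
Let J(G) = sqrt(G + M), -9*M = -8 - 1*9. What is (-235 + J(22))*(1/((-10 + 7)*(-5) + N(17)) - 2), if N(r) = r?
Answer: 14805/32 - 21*sqrt(215)/32 ≈ 453.03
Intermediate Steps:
M = 17/9 (M = -(-8 - 1*9)/9 = -(-8 - 9)/9 = -1/9*(-17) = 17/9 ≈ 1.8889)
J(G) = sqrt(17/9 + G) (J(G) = sqrt(G + 17/9) = sqrt(17/9 + G))
(-235 + J(22))*(1/((-10 + 7)*(-5) + N(17)) - 2) = (-235 + sqrt(17 + 9*22)/3)*(1/((-10 + 7)*(-5) + 17) - 2) = (-235 + sqrt(17 + 198)/3)*(1/(-3*(-5) + 17) - 2) = (-235 + sqrt(215)/3)*(1/(15 + 17) - 2) = (-235 + sqrt(215)/3)*(1/32 - 2) = (-235 + sqrt(215)/3)*(-63/32) = 14805/32 - 21*sqrt(215)/32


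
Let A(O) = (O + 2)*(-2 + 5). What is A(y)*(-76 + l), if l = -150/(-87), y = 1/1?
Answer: -19386/29 ≈ -668.48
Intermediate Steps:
y = 1
A(O) = 6 + 3*O (A(O) = (2 + O)*3 = 6 + 3*O)
l = 50/29 (l = -150*(-1/87) = 50/29 ≈ 1.7241)
A(y)*(-76 + l) = (6 + 3*1)*(-76 + 50/29) = (6 + 3)*(-2154/29) = 9*(-2154/29) = -19386/29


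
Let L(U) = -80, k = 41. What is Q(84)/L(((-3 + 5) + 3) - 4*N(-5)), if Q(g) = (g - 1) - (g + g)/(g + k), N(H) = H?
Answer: -10207/10000 ≈ -1.0207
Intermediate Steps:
Q(g) = -1 + g - 2*g/(41 + g) (Q(g) = (g - 1) - (g + g)/(g + 41) = (-1 + g) - 2*g/(41 + g) = -1 + g - 2*g/(41 + g))
Q(84)/L(((-3 + 5) + 3) - 4*N(-5)) = ((-41 + 84² + 38*84)/(41 + 84))/(-80) = ((-41 + 7056 + 3192)/125)*(-1/80) = ((1/125)*10207)*(-1/80) = (10207/125)*(-1/80) = -10207/10000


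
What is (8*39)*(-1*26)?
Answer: -8112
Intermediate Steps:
(8*39)*(-1*26) = 312*(-26) = -8112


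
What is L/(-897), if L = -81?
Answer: 27/299 ≈ 0.090301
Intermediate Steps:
L/(-897) = -81/(-897) = -81*(-1/897) = 27/299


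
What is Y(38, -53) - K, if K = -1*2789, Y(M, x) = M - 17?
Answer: 2810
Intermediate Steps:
Y(M, x) = -17 + M
K = -2789
Y(38, -53) - K = (-17 + 38) - 1*(-2789) = 21 + 2789 = 2810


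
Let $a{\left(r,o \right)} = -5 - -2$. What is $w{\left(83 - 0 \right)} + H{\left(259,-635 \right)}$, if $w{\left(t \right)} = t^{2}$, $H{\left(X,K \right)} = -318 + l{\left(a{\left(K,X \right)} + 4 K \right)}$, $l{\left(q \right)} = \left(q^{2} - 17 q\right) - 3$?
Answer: $6516648$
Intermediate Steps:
$a{\left(r,o \right)} = -3$ ($a{\left(r,o \right)} = -5 + 2 = -3$)
$l{\left(q \right)} = -3 + q^{2} - 17 q$
$H{\left(X,K \right)} = -270 + \left(-3 + 4 K\right)^{2} - 68 K$ ($H{\left(X,K \right)} = -318 - \left(3 - \left(-3 + 4 K\right)^{2} + 17 \left(-3 + 4 K\right)\right) = -318 - \left(-48 - \left(-3 + 4 K\right)^{2} + 68 K\right) = -318 + \left(48 + \left(-3 + 4 K\right)^{2} - 68 K\right) = -270 + \left(-3 + 4 K\right)^{2} - 68 K$)
$w{\left(83 - 0 \right)} + H{\left(259,-635 \right)} = \left(83 - 0\right)^{2} - \left(-58159 - 6451600\right) = \left(83 + 0\right)^{2} + \left(-261 + 58420 + 16 \cdot 403225\right) = 83^{2} + \left(-261 + 58420 + 6451600\right) = 6889 + 6509759 = 6516648$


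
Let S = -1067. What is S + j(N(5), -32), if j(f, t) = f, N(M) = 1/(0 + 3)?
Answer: -3200/3 ≈ -1066.7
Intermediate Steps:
N(M) = ⅓ (N(M) = 1/3 = ⅓)
S + j(N(5), -32) = -1067 + ⅓ = -3200/3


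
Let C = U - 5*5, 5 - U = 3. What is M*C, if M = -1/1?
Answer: 23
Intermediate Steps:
U = 2 (U = 5 - 1*3 = 5 - 3 = 2)
M = -1 (M = -1*1 = -1)
C = -23 (C = 2 - 5*5 = 2 - 25 = -23)
M*C = -1*(-23) = 23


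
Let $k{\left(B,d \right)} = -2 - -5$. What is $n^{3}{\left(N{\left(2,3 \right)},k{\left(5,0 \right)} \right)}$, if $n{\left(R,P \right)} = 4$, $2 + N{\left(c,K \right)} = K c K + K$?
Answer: $64$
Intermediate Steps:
$N{\left(c,K \right)} = -2 + K + c K^{2}$ ($N{\left(c,K \right)} = -2 + \left(K c K + K\right) = -2 + \left(c K^{2} + K\right) = -2 + \left(K + c K^{2}\right) = -2 + K + c K^{2}$)
$k{\left(B,d \right)} = 3$ ($k{\left(B,d \right)} = -2 + 5 = 3$)
$n^{3}{\left(N{\left(2,3 \right)},k{\left(5,0 \right)} \right)} = 4^{3} = 64$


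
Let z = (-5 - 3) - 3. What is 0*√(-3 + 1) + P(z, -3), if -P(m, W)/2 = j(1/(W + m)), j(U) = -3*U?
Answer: -3/7 ≈ -0.42857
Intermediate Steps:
z = -11 (z = -8 - 3 = -11)
P(m, W) = 6/(W + m) (P(m, W) = -(-6)/(W + m) = 6/(W + m))
0*√(-3 + 1) + P(z, -3) = 0*√(-3 + 1) + 6/(-3 - 11) = 0*√(-2) + 6/(-14) = 0*(I*√2) + 6*(-1/14) = 0 - 3/7 = -3/7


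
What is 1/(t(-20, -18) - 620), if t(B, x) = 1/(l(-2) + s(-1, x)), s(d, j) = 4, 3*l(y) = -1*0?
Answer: -4/2479 ≈ -0.0016136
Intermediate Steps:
l(y) = 0 (l(y) = (-1*0)/3 = (⅓)*0 = 0)
t(B, x) = ¼ (t(B, x) = 1/(0 + 4) = 1/4 = ¼)
1/(t(-20, -18) - 620) = 1/(¼ - 620) = 1/(-2479/4) = -4/2479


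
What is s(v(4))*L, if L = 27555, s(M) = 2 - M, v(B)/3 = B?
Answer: -275550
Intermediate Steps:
v(B) = 3*B
s(v(4))*L = (2 - 3*4)*27555 = (2 - 1*12)*27555 = (2 - 12)*27555 = -10*27555 = -275550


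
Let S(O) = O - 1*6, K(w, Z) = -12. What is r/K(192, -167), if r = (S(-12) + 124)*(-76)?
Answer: 2014/3 ≈ 671.33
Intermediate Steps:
S(O) = -6 + O (S(O) = O - 6 = -6 + O)
r = -8056 (r = ((-6 - 12) + 124)*(-76) = (-18 + 124)*(-76) = 106*(-76) = -8056)
r/K(192, -167) = -8056/(-12) = -8056*(-1/12) = 2014/3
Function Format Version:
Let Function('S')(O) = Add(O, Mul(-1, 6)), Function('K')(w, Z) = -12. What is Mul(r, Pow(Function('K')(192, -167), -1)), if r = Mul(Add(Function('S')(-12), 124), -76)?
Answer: Rational(2014, 3) ≈ 671.33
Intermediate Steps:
Function('S')(O) = Add(-6, O) (Function('S')(O) = Add(O, -6) = Add(-6, O))
r = -8056 (r = Mul(Add(Add(-6, -12), 124), -76) = Mul(Add(-18, 124), -76) = Mul(106, -76) = -8056)
Mul(r, Pow(Function('K')(192, -167), -1)) = Mul(-8056, Pow(-12, -1)) = Mul(-8056, Rational(-1, 12)) = Rational(2014, 3)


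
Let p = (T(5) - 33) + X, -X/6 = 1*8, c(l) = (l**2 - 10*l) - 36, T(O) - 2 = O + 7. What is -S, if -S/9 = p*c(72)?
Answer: -2670084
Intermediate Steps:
T(O) = 9 + O (T(O) = 2 + (O + 7) = 2 + (7 + O) = 9 + O)
c(l) = -36 + l**2 - 10*l
X = -48 (X = -6*8 = -48)
p = -67 (p = ((9 + 5) - 33) - 48 = (14 - 33) - 48 = -19 - 48 = -67)
S = 2670084 (S = -(-603)*(-36 + 72**2 - 10*72) = -(-603)*(-36 + 5184 - 720) = -(-603)*4428 = -9*(-296676) = 2670084)
-S = -1*2670084 = -2670084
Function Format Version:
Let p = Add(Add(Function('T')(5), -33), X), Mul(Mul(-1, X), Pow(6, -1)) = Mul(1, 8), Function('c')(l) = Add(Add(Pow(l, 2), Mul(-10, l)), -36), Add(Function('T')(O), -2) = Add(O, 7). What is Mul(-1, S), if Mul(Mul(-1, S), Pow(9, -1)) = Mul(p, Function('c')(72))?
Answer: -2670084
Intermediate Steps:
Function('T')(O) = Add(9, O) (Function('T')(O) = Add(2, Add(O, 7)) = Add(2, Add(7, O)) = Add(9, O))
Function('c')(l) = Add(-36, Pow(l, 2), Mul(-10, l))
X = -48 (X = Mul(-6, Mul(1, 8)) = Mul(-6, 8) = -48)
p = -67 (p = Add(Add(Add(9, 5), -33), -48) = Add(Add(14, -33), -48) = Add(-19, -48) = -67)
S = 2670084 (S = Mul(-9, Mul(-67, Add(-36, Pow(72, 2), Mul(-10, 72)))) = Mul(-9, Mul(-67, Add(-36, 5184, -720))) = Mul(-9, Mul(-67, 4428)) = Mul(-9, -296676) = 2670084)
Mul(-1, S) = Mul(-1, 2670084) = -2670084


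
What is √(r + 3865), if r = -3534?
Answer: √331 ≈ 18.193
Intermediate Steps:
√(r + 3865) = √(-3534 + 3865) = √331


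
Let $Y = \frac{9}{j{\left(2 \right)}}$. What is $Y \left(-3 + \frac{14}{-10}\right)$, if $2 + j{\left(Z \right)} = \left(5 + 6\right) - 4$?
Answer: $- \frac{198}{25} \approx -7.92$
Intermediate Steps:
$j{\left(Z \right)} = 5$ ($j{\left(Z \right)} = -2 + \left(\left(5 + 6\right) - 4\right) = -2 + \left(11 - 4\right) = -2 + 7 = 5$)
$Y = \frac{9}{5} \approx 1.8$
$Y \left(-3 + \frac{14}{-10}\right) = \frac{9 \left(-3 + \frac{14}{-10}\right)}{5} = \frac{9 \left(-3 + 14 \left(- \frac{1}{10}\right)\right)}{5} = \frac{9 \left(-3 - \frac{7}{5}\right)}{5} = \frac{9}{5} \left(- \frac{22}{5}\right) = - \frac{198}{25}$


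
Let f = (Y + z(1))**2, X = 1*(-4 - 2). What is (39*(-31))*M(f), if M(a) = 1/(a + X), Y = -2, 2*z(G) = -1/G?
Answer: -4836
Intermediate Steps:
z(G) = -1/(2*G) (z(G) = (-1/G)/2 = -1/(2*G))
X = -6 (X = 1*(-6) = -6)
f = 25/4 (f = (-2 - 1/2/1)**2 = (-2 - 1/2*1)**2 = (-2 - 1/2)**2 = (-5/2)**2 = 25/4 ≈ 6.2500)
M(a) = 1/(-6 + a) (M(a) = 1/(a - 6) = 1/(-6 + a))
(39*(-31))*M(f) = (39*(-31))/(-6 + 25/4) = -1209/1/4 = -1209*4 = -4836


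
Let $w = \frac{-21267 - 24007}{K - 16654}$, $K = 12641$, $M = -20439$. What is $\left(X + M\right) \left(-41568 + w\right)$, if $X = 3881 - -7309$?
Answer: $\frac{1542429000390}{4013} \approx 3.8436 \cdot 10^{8}$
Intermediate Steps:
$X = 11190$ ($X = 3881 + 7309 = 11190$)
$w = \frac{45274}{4013}$ ($w = \frac{-21267 - 24007}{12641 - 16654} = - \frac{45274}{-4013} = \left(-45274\right) \left(- \frac{1}{4013}\right) = \frac{45274}{4013} \approx 11.282$)
$\left(X + M\right) \left(-41568 + w\right) = \left(11190 - 20439\right) \left(-41568 + \frac{45274}{4013}\right) = \left(-9249\right) \left(- \frac{166767110}{4013}\right) = \frac{1542429000390}{4013}$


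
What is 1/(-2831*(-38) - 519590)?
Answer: -1/412012 ≈ -2.4271e-6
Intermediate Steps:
1/(-2831*(-38) - 519590) = 1/(107578 - 519590) = 1/(-412012) = -1/412012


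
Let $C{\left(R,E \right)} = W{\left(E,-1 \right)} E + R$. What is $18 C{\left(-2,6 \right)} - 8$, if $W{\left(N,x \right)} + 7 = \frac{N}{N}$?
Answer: $-692$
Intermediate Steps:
$W{\left(N,x \right)} = -6$ ($W{\left(N,x \right)} = -7 + \frac{N}{N} = -7 + 1 = -6$)
$C{\left(R,E \right)} = R - 6 E$ ($C{\left(R,E \right)} = - 6 E + R = R - 6 E$)
$18 C{\left(-2,6 \right)} - 8 = 18 \left(-2 - 36\right) - 8 = 18 \left(-38\right) - 8 = -684 - 8 = -692$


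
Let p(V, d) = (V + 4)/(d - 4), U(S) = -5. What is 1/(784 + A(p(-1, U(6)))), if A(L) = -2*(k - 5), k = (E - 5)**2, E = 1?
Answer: 1/762 ≈ 0.0013123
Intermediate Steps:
p(V, d) = (4 + V)/(-4 + d)
k = 16 (k = (1 - 5)**2 = (-4)**2 = 16)
A(L) = -22 (A(L) = -2*(16 - 5) = -2*11 = -22)
1/(784 + A(p(-1, U(6)))) = 1/(784 - 22) = 1/762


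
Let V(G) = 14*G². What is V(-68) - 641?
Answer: 64095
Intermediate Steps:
V(-68) - 641 = 14*(-68)² - 641 = 14*4624 - 641 = 64736 - 641 = 64095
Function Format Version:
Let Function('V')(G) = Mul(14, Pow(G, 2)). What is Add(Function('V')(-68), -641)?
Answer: 64095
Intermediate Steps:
Add(Function('V')(-68), -641) = Add(Mul(14, Pow(-68, 2)), -641) = Add(Mul(14, 4624), -641) = Add(64736, -641) = 64095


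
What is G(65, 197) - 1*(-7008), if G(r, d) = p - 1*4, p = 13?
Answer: 7017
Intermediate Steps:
G(r, d) = 9 (G(r, d) = 13 - 1*4 = 13 - 4 = 9)
G(65, 197) - 1*(-7008) = 9 - 1*(-7008) = 9 + 7008 = 7017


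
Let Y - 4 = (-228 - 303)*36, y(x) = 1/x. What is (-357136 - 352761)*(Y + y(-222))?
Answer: 3011997134905/222 ≈ 1.3568e+10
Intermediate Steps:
Y = -19112 (Y = 4 + (-228 - 303)*36 = 4 - 531*36 = 4 - 19116 = -19112)
(-357136 - 352761)*(Y + y(-222)) = (-357136 - 352761)*(-19112 + 1/(-222)) = -709897*(-19112 - 1/222) = -709897*(-4242865/222) = 3011997134905/222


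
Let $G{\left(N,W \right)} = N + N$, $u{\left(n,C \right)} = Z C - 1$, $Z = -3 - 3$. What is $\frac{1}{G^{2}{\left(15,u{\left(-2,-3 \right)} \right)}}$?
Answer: $\frac{1}{900} \approx 0.0011111$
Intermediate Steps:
$Z = -6$ ($Z = -3 - 3 = -6$)
$u{\left(n,C \right)} = -1 - 6 C$ ($u{\left(n,C \right)} = - 6 C - 1 = -1 - 6 C$)
$G{\left(N,W \right)} = 2 N$
$\frac{1}{G^{2}{\left(15,u{\left(-2,-3 \right)} \right)}} = \frac{1}{\left(2 \cdot 15\right)^{2}} = \frac{1}{30^{2}} = \frac{1}{900}$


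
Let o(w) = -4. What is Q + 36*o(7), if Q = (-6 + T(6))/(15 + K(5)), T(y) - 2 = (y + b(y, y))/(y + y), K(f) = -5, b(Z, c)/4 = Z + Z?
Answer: -2879/20 ≈ -143.95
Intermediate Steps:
b(Z, c) = 8*Z (b(Z, c) = 4*(Z + Z) = 4*(2*Z) = 8*Z)
T(y) = 13/2 (T(y) = 2 + (y + 8*y)/(y + y) = 2 + (9*y)/((2*y)) = 2 + (9*y)*(1/(2*y)) = 2 + 9/2 = 13/2)
Q = 1/20 (Q = (-6 + 13/2)/(15 - 5) = (1/2)/10 = (1/2)*(1/10) = 1/20 ≈ 0.050000)
Q + 36*o(7) = 1/20 + 36*(-4) = 1/20 - 144 = -2879/20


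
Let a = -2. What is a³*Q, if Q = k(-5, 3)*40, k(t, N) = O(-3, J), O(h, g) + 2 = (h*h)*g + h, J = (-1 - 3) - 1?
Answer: 16000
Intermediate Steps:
J = -5 (J = -4 - 1 = -5)
O(h, g) = -2 + h + g*h² (O(h, g) = -2 + ((h*h)*g + h) = -2 + (h²*g + h) = -2 + (g*h² + h) = -2 + (h + g*h²) = -2 + h + g*h²)
k(t, N) = -50 (k(t, N) = -2 - 3 - 5*(-3)² = -2 - 3 - 5*9 = -2 - 3 - 45 = -50)
Q = -2000 (Q = -50*40 = -2000)
a³*Q = (-2)³*(-2000) = -8*(-2000) = 16000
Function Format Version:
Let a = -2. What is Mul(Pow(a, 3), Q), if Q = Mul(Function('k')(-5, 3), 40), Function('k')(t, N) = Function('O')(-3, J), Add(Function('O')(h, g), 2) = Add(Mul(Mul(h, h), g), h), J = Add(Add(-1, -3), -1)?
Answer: 16000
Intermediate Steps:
J = -5 (J = Add(-4, -1) = -5)
Function('O')(h, g) = Add(-2, h, Mul(g, Pow(h, 2))) (Function('O')(h, g) = Add(-2, Add(Mul(Mul(h, h), g), h)) = Add(-2, Add(Mul(Pow(h, 2), g), h)) = Add(-2, Add(Mul(g, Pow(h, 2)), h)) = Add(-2, Add(h, Mul(g, Pow(h, 2)))) = Add(-2, h, Mul(g, Pow(h, 2))))
Function('k')(t, N) = -50 (Function('k')(t, N) = Add(-2, -3, Mul(-5, Pow(-3, 2))) = Add(-2, -3, Mul(-5, 9)) = Add(-2, -3, -45) = -50)
Q = -2000 (Q = Mul(-50, 40) = -2000)
Mul(Pow(a, 3), Q) = Mul(Pow(-2, 3), -2000) = Mul(-8, -2000) = 16000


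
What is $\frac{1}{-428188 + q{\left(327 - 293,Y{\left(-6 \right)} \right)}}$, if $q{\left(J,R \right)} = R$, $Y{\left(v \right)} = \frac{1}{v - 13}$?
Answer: $- \frac{19}{8135573} \approx -2.3354 \cdot 10^{-6}$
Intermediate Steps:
$Y{\left(v \right)} = \frac{1}{-13 + v}$
$\frac{1}{-428188 + q{\left(327 - 293,Y{\left(-6 \right)} \right)}} = \frac{1}{-428188 + \frac{1}{-13 - 6}} = \frac{1}{-428188 + \frac{1}{-19}} = \frac{1}{-428188 - \frac{1}{19}} = \frac{1}{- \frac{8135573}{19}} = - \frac{19}{8135573}$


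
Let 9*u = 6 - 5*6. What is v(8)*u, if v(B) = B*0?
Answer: 0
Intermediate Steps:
v(B) = 0
u = -8/3 (u = (6 - 5*6)/9 = (6 - 1*30)/9 = (6 - 30)/9 = (1/9)*(-24) = -8/3 ≈ -2.6667)
v(8)*u = 0*(-8/3) = 0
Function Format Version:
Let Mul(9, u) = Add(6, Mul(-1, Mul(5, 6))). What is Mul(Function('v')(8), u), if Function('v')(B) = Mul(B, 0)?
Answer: 0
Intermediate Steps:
Function('v')(B) = 0
u = Rational(-8, 3) (u = Mul(Rational(1, 9), Add(6, Mul(-1, Mul(5, 6)))) = Mul(Rational(1, 9), Add(6, Mul(-1, 30))) = Mul(Rational(1, 9), Add(6, -30)) = Mul(Rational(1, 9), -24) = Rational(-8, 3) ≈ -2.6667)
Mul(Function('v')(8), u) = Mul(0, Rational(-8, 3)) = 0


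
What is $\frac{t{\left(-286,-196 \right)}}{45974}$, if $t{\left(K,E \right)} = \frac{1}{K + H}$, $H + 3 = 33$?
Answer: $- \frac{1}{11769344} \approx -8.4966 \cdot 10^{-8}$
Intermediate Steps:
$H = 30$ ($H = -3 + 33 = 30$)
$t{\left(K,E \right)} = \frac{1}{30 + K}$ ($t{\left(K,E \right)} = \frac{1}{K + 30} = \frac{1}{30 + K}$)
$\frac{t{\left(-286,-196 \right)}}{45974} = \frac{1}{\left(30 - 286\right) 45974} = \frac{1}{-256} \cdot \frac{1}{45974} = \left(- \frac{1}{256}\right) \frac{1}{45974} = - \frac{1}{11769344}$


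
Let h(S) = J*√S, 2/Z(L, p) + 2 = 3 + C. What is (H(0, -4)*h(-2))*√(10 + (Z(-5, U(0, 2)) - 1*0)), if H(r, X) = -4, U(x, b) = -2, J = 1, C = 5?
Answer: -4*I*√186/3 ≈ -18.184*I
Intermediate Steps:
Z(L, p) = ⅓ (Z(L, p) = 2/(-2 + (3 + 5)) = 2/(-2 + 8) = 2/6 = 2*(⅙) = ⅓)
h(S) = √S (h(S) = 1*√S = √S)
(H(0, -4)*h(-2))*√(10 + (Z(-5, U(0, 2)) - 1*0)) = (-4*I*√2)*√(10 + (⅓ - 1*0)) = (-4*I*√2)*√(10 + (⅓ + 0)) = (-4*I*√2)*√(10 + ⅓) = (-4*I*√2)*√(31/3) = (-4*I*√2)*(√93/3) = -4*I*√186/3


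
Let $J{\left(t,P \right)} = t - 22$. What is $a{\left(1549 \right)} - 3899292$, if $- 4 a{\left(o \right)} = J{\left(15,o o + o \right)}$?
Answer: $- \frac{15597161}{4} \approx -3.8993 \cdot 10^{6}$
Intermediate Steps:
$J{\left(t,P \right)} = -22 + t$ ($J{\left(t,P \right)} = t - 22 = -22 + t$)
$a{\left(o \right)} = \frac{7}{4}$ ($a{\left(o \right)} = - \frac{-22 + 15}{4} = \left(- \frac{1}{4}\right) \left(-7\right) = \frac{7}{4}$)
$a{\left(1549 \right)} - 3899292 = \frac{7}{4} - 3899292 = - \frac{15597161}{4}$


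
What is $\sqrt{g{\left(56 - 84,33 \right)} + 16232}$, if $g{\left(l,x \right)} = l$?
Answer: $2 \sqrt{4051} \approx 127.29$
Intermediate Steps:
$\sqrt{g{\left(56 - 84,33 \right)} + 16232} = \sqrt{\left(56 - 84\right) + 16232} = \sqrt{-28 + 16232} = \sqrt{16204} = 2 \sqrt{4051}$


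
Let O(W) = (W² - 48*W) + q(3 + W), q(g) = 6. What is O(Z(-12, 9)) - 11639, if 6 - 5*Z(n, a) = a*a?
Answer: -10688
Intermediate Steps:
Z(n, a) = 6/5 - a²/5 (Z(n, a) = 6/5 - a*a/5 = 6/5 - a²/5)
O(W) = 6 + W² - 48*W (O(W) = (W² - 48*W) + 6 = 6 + W² - 48*W)
O(Z(-12, 9)) - 11639 = (6 + (6/5 - ⅕*9²)² - 48*(6/5 - ⅕*9²)) - 11639 = (6 + (6/5 - ⅕*81)² - 48*(6/5 - ⅕*81)) - 11639 = (6 + (6/5 - 81/5)² - 48*(6/5 - 81/5)) - 11639 = (6 + (-15)² - 48*(-15)) - 11639 = (6 + 225 + 720) - 11639 = 951 - 11639 = -10688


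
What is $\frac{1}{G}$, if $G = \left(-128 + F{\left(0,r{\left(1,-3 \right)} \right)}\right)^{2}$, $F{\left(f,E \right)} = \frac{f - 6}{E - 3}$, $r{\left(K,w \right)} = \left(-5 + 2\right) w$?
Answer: $\frac{1}{16641} \approx 6.0093 \cdot 10^{-5}$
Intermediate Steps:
$r{\left(K,w \right)} = - 3 w$
$F{\left(f,E \right)} = \frac{-6 + f}{-3 + E}$
$G = 16641$ ($G = \left(-128 + \frac{-6 + 0}{-3 - -9}\right)^{2} = \left(-128 + \frac{1}{-3 + 9} \left(-6\right)\right)^{2} = \left(-128 + \frac{1}{6} \left(-6\right)\right)^{2} = \left(-128 - 1\right)^{2} = \left(-129\right)^{2} = 16641$)
$\frac{1}{G} = \frac{1}{16641}$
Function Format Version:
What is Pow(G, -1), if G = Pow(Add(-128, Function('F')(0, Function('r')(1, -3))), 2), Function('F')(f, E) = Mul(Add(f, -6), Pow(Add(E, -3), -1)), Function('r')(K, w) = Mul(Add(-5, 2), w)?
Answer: Rational(1, 16641) ≈ 6.0093e-5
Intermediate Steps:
Function('r')(K, w) = Mul(-3, w)
Function('F')(f, E) = Mul(Pow(Add(-3, E), -1), Add(-6, f)) (Function('F')(f, E) = Mul(Add(-6, f), Pow(Add(-3, E), -1)) = Mul(Pow(Add(-3, E), -1), Add(-6, f)))
G = 16641 (G = Pow(Add(-128, Mul(Pow(Add(-3, Mul(-3, -3)), -1), Add(-6, 0))), 2) = Pow(Add(-128, Mul(Pow(Add(-3, 9), -1), -6)), 2) = Pow(Add(-128, Mul(Pow(6, -1), -6)), 2) = Pow(Add(-128, Mul(Rational(1, 6), -6)), 2) = Pow(Add(-128, -1), 2) = Pow(-129, 2) = 16641)
Pow(G, -1) = Pow(16641, -1) = Rational(1, 16641)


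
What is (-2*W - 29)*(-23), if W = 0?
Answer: 667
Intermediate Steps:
(-2*W - 29)*(-23) = (-2*0 - 29)*(-23) = (0 - 29)*(-23) = -29*(-23) = 667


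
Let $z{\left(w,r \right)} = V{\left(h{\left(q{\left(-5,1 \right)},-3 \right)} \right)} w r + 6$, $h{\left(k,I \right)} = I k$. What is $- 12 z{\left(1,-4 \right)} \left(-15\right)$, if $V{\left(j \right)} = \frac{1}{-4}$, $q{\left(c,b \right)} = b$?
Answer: $1260$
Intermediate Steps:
$V{\left(j \right)} = - \frac{1}{4}$
$z{\left(w,r \right)} = 6 - \frac{r w}{4}$ ($z{\left(w,r \right)} = - \frac{w}{4} r + 6 = - \frac{r w}{4} + 6 = 6 - \frac{r w}{4}$)
$- 12 z{\left(1,-4 \right)} \left(-15\right) = - 12 \left(6 - \left(-1\right) 1\right) \left(-15\right) = - 12 \left(6 + 1\right) \left(-15\right) = \left(-12\right) 7 \left(-15\right) = \left(-84\right) \left(-15\right) = 1260$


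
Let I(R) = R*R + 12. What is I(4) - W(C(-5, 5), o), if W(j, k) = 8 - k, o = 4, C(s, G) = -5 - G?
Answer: 24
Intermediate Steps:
I(R) = 12 + R² (I(R) = R² + 12 = 12 + R²)
I(4) - W(C(-5, 5), o) = (12 + 4²) - (8 - 1*4) = (12 + 16) - (8 - 4) = 28 - 1*4 = 28 - 4 = 24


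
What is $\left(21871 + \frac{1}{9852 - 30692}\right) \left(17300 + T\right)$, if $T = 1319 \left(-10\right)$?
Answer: $\frac{187330363629}{2084} \approx 8.989 \cdot 10^{7}$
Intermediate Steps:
$T = -13190$
$\left(21871 + \frac{1}{9852 - 30692}\right) \left(17300 + T\right) = \left(21871 + \frac{1}{9852 - 30692}\right) \left(17300 - 13190\right) = \left(21871 + \frac{1}{-20840}\right) 4110 = \left(21871 - \frac{1}{20840}\right) 4110 = \frac{455791639}{20840} \cdot 4110 = \frac{187330363629}{2084}$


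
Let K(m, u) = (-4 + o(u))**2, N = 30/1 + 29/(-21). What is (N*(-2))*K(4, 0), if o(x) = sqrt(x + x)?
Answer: -19232/21 ≈ -915.81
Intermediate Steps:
o(x) = sqrt(2)*sqrt(x) (o(x) = sqrt(2*x) = sqrt(2)*sqrt(x))
N = 601/21 (N = 30*1 + 29*(-1/21) = 30 - 29/21 = 601/21 ≈ 28.619)
K(m, u) = (-4 + sqrt(2)*sqrt(u))**2
(N*(-2))*K(4, 0) = ((601/21)*(-2))*(-4 + sqrt(2)*sqrt(0))**2 = -1202*(-4 + sqrt(2)*0)**2/21 = -1202*(-4 + 0)**2/21 = -1202/21*(-4)**2 = -1202/21*16 = -19232/21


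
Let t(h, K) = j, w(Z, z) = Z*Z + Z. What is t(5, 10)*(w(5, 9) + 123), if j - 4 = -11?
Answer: -1071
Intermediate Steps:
w(Z, z) = Z + Z**2 (w(Z, z) = Z**2 + Z = Z + Z**2)
j = -7 (j = 4 - 11 = -7)
t(h, K) = -7
t(5, 10)*(w(5, 9) + 123) = -7*(5*(1 + 5) + 123) = -7*(5*6 + 123) = -7*(30 + 123) = -7*153 = -1071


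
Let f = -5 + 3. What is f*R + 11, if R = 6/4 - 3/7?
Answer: 62/7 ≈ 8.8571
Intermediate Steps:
R = 15/14 (R = 6*(¼) - 3*⅐ = 3/2 - 3/7 = 15/14 ≈ 1.0714)
f = -2
f*R + 11 = -2*15/14 + 11 = -15/7 + 11 = 62/7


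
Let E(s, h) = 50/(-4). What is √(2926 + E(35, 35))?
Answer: √11654/2 ≈ 53.977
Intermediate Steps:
E(s, h) = -25/2 (E(s, h) = 50*(-¼) = -25/2)
√(2926 + E(35, 35)) = √(2926 - 25/2) = √(5827/2) = √11654/2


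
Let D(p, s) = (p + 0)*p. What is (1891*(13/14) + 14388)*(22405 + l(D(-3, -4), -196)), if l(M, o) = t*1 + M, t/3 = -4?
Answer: 2531594015/7 ≈ 3.6166e+8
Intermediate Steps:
D(p, s) = p² (D(p, s) = p*p = p²)
t = -12 (t = 3*(-4) = -12)
l(M, o) = -12 + M (l(M, o) = -12*1 + M = -12 + M)
(1891*(13/14) + 14388)*(22405 + l(D(-3, -4), -196)) = (1891*(13/14) + 14388)*(22405 + (-12 + (-3)²)) = (1891*(13*(1/14)) + 14388)*(22405 + (-12 + 9)) = (1891*(13/14) + 14388)*(22405 - 3) = (24583/14 + 14388)*22402 = (226015/14)*22402 = 2531594015/7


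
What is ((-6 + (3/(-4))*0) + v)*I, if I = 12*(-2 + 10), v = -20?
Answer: -2496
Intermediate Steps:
I = 96 (I = 12*8 = 96)
((-6 + (3/(-4))*0) + v)*I = ((-6 + (3/(-4))*0) - 20)*96 = ((-6 + (3*(-¼))*0) - 20)*96 = ((-6 - ¾*0) - 20)*96 = ((-6 + 0) - 20)*96 = (-6 - 20)*96 = -26*96 = -2496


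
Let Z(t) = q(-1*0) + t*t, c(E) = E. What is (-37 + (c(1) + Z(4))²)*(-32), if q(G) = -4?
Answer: -4224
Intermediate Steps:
Z(t) = -4 + t² (Z(t) = -4 + t*t = -4 + t²)
(-37 + (c(1) + Z(4))²)*(-32) = (-37 + (1 + (-4 + 4²))²)*(-32) = (-37 + (1 + (-4 + 16))²)*(-32) = (-37 + (1 + 12)²)*(-32) = (-37 + 13²)*(-32) = (-37 + 169)*(-32) = 132*(-32) = -4224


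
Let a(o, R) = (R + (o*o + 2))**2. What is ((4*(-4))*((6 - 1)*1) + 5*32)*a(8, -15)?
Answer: 208080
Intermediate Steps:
a(o, R) = (2 + R + o**2)**2 (a(o, R) = (R + (o**2 + 2))**2 = (R + (2 + o**2))**2 = (2 + R + o**2)**2)
((4*(-4))*((6 - 1)*1) + 5*32)*a(8, -15) = ((4*(-4))*((6 - 1)*1) + 5*32)*(2 - 15 + 8**2)**2 = (-80 + 160)*(2 - 15 + 64)**2 = (-16*5 + 160)*51**2 = (-80 + 160)*2601 = 80*2601 = 208080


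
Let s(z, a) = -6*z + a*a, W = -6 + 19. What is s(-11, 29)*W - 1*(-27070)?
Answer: 38861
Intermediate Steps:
W = 13
s(z, a) = a**2 - 6*z (s(z, a) = -6*z + a**2 = a**2 - 6*z)
s(-11, 29)*W - 1*(-27070) = (29**2 - 6*(-11))*13 - 1*(-27070) = (841 + 66)*13 + 27070 = 907*13 + 27070 = 11791 + 27070 = 38861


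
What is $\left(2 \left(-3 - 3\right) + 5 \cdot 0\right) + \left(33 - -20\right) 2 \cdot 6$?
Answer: $624$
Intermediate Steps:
$\left(2 \left(-3 - 3\right) + 5 \cdot 0\right) + \left(33 - -20\right) 2 \cdot 6 = \left(2 \left(-6\right) + 0\right) + \left(33 + 20\right) 12 = \left(-12 + 0\right) + 53 \cdot 12 = -12 + 636 = 624$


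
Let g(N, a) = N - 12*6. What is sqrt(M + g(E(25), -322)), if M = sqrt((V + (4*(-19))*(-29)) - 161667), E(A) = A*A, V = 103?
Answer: sqrt(553 + 8*I*sqrt(2490)) ≈ 24.85 + 8.0322*I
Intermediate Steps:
E(A) = A**2
M = 8*I*sqrt(2490) (M = sqrt((103 + (4*(-19))*(-29)) - 161667) = sqrt((103 - 76*(-29)) - 161667) = sqrt((103 + 2204) - 161667) = sqrt(2307 - 161667) = sqrt(-159360) = 8*I*sqrt(2490) ≈ 399.2*I)
g(N, a) = -72 + N (g(N, a) = N - 72 = -72 + N)
sqrt(M + g(E(25), -322)) = sqrt(8*I*sqrt(2490) + (-72 + 25**2)) = sqrt(8*I*sqrt(2490) + (-72 + 625)) = sqrt(8*I*sqrt(2490) + 553) = sqrt(553 + 8*I*sqrt(2490))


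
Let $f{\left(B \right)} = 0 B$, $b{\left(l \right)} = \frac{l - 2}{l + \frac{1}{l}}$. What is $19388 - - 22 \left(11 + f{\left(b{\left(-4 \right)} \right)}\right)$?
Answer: $19630$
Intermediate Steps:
$b{\left(l \right)} = \frac{-2 + l}{l + \frac{1}{l}}$
$f{\left(B \right)} = 0$
$19388 - - 22 \left(11 + f{\left(b{\left(-4 \right)} \right)}\right) = 19388 - - 22 \left(11 + 0\right) = 19388 - \left(-22\right) 11 = 19388 - -242 = 19388 + 242 = 19630$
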